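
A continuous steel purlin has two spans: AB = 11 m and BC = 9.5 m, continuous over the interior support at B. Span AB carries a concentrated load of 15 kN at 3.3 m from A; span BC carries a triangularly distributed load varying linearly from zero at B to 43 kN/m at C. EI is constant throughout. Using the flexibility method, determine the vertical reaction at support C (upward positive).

Take M_B as the redundant. Released structure: two simple spans AB and BC with a hinge at B.
Discontinuity in slope at B on the released structure — sum the simple-span end rotations:
  span AB: point load 15 at a = 3.3: Pab(L + a)/(6LEI) = 82.58/EI
  span BC: triangular load, peak 43: 7w₀L³/(360EI) = 716.9/EI
  relative rotation θ_0 = (82.58 + 716.9)/EI = 799.4/EI
A unit hogging moment at B produces rotation L₁/(3EI) + L₂/(3EI) = 6.833/EI.
Slope continuity at B: θ_0 = M_B·6.833/EI, so M_B = 799.4/6.833 = 117 kN·m (hogging).
Span BC, ΣM about C: R_B^{BC}·9.5 = 646.8 + 117, so R_B^{BC} = 80.4 kN and R_C = 204.2 − 80.4 = 123.9 kN.

R_C = 123.9 kN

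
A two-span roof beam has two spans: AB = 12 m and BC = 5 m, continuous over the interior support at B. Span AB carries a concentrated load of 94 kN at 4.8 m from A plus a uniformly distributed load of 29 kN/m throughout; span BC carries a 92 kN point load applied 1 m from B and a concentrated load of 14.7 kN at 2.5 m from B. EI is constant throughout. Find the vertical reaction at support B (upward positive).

Insert a hinge at B; M_B is the redundant, and each span becomes simply supported.
End slopes at the hinge B, treating each span as simply supported:
  span AB: point load 94 at a = 4.8: Pab(L + a)/(6LEI) = 758/EI
  span AB: UDL 29: wL³/(24EI) = 2088/EI
  span BC: point load 92 at a = 1: Pab(L + b)/(6LEI) = 110.4/EI
  span BC: point load 14.7 at a = 2.5: Pab(L + b)/(6LEI) = 22.97/EI
  relative rotation θ_0 = (2846 + 133.4)/EI = 2979/EI
A unit hogging moment at B produces rotation L₁/(3EI) + L₂/(3EI) = 5.667/EI.
Compatibility: M_B·(L₁+L₂)/(3EI) = θ_0, giving M_B = 525.8 kN·m (hogging).
Span AB, ΣM about A with M_B applied at B: R_B^{AB}·12 = 2539 + 525.8, so R_B^{AB} = 255.4 kN and R_A = 442 − 255.4 = 186.6 kN.
Span BC, ΣM about C: R_B^{BC}·5 = 404.8 + 525.8, so R_B^{BC} = 186.1 kN and R_C = 106.7 − 186.1 = -79.4 kN.
R_B = 255.4 + 186.1 = 441.5 kN.

R_B = 441.5 kN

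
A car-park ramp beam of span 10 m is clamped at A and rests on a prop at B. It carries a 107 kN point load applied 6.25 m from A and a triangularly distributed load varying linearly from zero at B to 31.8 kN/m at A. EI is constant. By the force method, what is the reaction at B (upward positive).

R_B = 81.43 kN

Release the roller at B. Primary structure: cantilever fixed at A.
Downward deflection at the released point B due to the loads:
  point load 107 at a = 6.25: Pa²(3L − a)/(6EI) = 16545/EI
  triangular load, peak 31.8 at the fixed end: w₀L⁴/(30EI) = 10600/EI
  δ_0 = 27145/EI
Flexibility coefficient — unit upward force at B: δ_{BB} = L³/(3EI) = 333.3/EI.
Compatibility at B: δ_0 − R_B·δ_{BB} = 0, so R_B = 27145/333.3 = 81.43 kN.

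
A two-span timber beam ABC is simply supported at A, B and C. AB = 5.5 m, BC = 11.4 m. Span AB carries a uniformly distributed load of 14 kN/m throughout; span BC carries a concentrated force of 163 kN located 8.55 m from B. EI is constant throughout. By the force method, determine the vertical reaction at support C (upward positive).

Insert a hinge at B; M_B is the redundant, and each span becomes simply supported.
End slopes at the hinge B, treating each span as simply supported:
  span AB: UDL 14: wL³/(24EI) = 97.05/EI
  span BC: point load 163 at a = 8.55: Pab(L + b)/(6LEI) = 827.5/EI
  relative rotation θ_0 = (97.05 + 827.5)/EI = 924.5/EI
A unit hogging moment at B produces rotation L₁/(3EI) + L₂/(3EI) = 5.633/EI.
Compatibility: M_B·(L₁+L₂)/(3EI) = θ_0, giving M_B = 164.1 kN·m (hogging).
Span BC, ΣM about C: R_B^{BC}·11.4 = 464.6 + 164.1, so R_B^{BC} = 55.15 kN and R_C = 163 − 55.15 = 107.9 kN.

R_C = 107.9 kN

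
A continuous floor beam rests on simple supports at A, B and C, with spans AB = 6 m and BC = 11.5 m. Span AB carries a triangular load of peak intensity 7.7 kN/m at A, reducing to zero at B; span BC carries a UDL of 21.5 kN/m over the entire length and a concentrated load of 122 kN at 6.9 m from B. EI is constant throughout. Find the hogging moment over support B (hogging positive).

M_B = 394 kN·m

Insert a hinge at B; M_B is the redundant, and each span becomes simply supported.
Discontinuity in slope at B on the released structure — sum the simple-span end rotations:
  span AB: triangular load, peak 7.7: 7w₀L³/(360EI) = 32.34/EI
  span BC: UDL 21.5: wL³/(24EI) = 1362/EI
  span BC: point load 122 at a = 6.9: Pab(L + b)/(6LEI) = 903.5/EI
  relative rotation θ_0 = (32.34 + 2266)/EI = 2298/EI
A unit hogging moment at B produces rotation L₁/(3EI) + L₂/(3EI) = 5.833/EI.
Compatibility: M_B·(L₁+L₂)/(3EI) = θ_0, giving M_B = 394 kN·m (hogging).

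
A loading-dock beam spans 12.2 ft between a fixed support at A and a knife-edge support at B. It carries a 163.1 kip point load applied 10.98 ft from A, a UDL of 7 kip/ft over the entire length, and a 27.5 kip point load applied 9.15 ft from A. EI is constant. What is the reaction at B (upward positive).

Choose R_B as the redundant. The primary structure is the cantilever fixed at A.
Downward deflection at the released point B due to the loads:
  point load 163.1 at a = 10.98: Pa²(3L − a)/(6EI) = 83963/EI
  UDL 7: wL⁴/(8EI) = 19384/EI
  point load 27.5 at a = 9.15: Pa²(3L − a)/(6EI) = 10533/EI
  δ_0 = 113880/EI
Tip deflection under a unit load at B: L³/(3EI) = 605.3/EI.
Compatibility at B: δ_0 − R_B·δ_{BB} = 0, so R_B = 113880/605.3 = 188.1 kip.

R_B = 188.1 kip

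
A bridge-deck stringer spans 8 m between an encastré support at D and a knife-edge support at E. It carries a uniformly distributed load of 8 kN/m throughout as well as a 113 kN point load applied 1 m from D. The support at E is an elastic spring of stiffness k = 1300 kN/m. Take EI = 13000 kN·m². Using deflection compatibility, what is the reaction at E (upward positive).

Release the roller at E. Primary structure: cantilever fixed at D.
Primary-structure tip deflection at E by superposition:
  UDL 8: wL⁴/(8EI) = 4096/EI
  point load 113 at a = 1: Pa²(3L − a)/(6EI) = 433.2/EI
  δ_0 = 4529/EI
Tip deflection under a unit load at E: L³/(3EI) = 170.7/EI.
With EI = 13000 kN·m²: δ_0 = 0.3484 m and δ_{EE} = 0.013128 m/kN.
Compatibility — the spring shortens by R_E/k under the reaction it provides: δ_0 − R_E·δ_{EE} = R_E/k. With 1/k = 0.000769 m/kN, R_E = δ_0 / (δ_{EE} + 1/k) = 0.3484 / (0.013128 + 0.000769) = 25.07 kN.

R_E = 25.07 kN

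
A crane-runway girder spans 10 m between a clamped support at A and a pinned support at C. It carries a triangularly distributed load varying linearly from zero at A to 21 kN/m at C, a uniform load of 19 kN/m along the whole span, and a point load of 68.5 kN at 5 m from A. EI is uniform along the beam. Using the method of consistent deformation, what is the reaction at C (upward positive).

Choose R_C as the redundant. The primary structure is the cantilever fixed at A.
Primary-structure tip deflection at C by superposition:
  triangular load, peak 21 at the free end: 11w₀L⁴/(120EI) = 19250/EI
  UDL 19: wL⁴/(8EI) = 23750/EI
  point load 68.5 at a = 5: Pa²(3L − a)/(6EI) = 7135/EI
  δ_0 = 50135/EI
Flexibility coefficient — unit upward force at C: δ_{CC} = L³/(3EI) = 333.3/EI.
The prop prevents deflection at C: R_C = δ_0/δ_{CC} = 50135/333.3 = 150.4 kN.

R_C = 150.4 kN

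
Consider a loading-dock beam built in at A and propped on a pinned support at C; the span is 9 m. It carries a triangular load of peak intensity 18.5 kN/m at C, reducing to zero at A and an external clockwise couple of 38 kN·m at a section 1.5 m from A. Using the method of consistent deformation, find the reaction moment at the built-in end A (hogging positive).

M_A = 108 kN·m

Choose R_C as the redundant. The primary structure is the cantilever fixed at A.
Primary-structure tip deflection at C by superposition:
  triangular load, peak 18.5 at the free end: 11w₀L⁴/(120EI) = 11126/EI
  clockwise couple 38 at a = 1.5: M₀a(2L − a)/(2EI) = 470.2/EI
  δ_0 = 11597/EI
Flexibility coefficient — unit upward force at C: δ_{CC} = L³/(3EI) = 243/EI.
Compatibility at C: δ_0 − R_C·δ_{CC} = 0, so R_C = 11597/243 = 47.72 kN.
Moment equilibrium about A: M_A = Σ(load moments about A) − R_C·L = 537.5 − 47.72×9 = 108 kN·m.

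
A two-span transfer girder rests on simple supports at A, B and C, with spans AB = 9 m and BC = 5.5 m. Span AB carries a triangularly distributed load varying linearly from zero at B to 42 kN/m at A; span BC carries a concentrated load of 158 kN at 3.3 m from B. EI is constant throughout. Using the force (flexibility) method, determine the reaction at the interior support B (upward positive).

R_B = 178.5 kN

Take M_B as the redundant. Released structure: two simple spans AB and BC with a hinge at B.
Discontinuity in slope at B on the released structure — sum the simple-span end rotations:
  span AB: triangular load, peak 42: 7w₀L³/(360EI) = 595.4/EI
  span BC: point load 158 at a = 3.3: Pab(L + b)/(6LEI) = 267.7/EI
  relative rotation θ_0 = (595.4 + 267.7)/EI = 863/EI
A unit hogging moment at B produces rotation L₁/(3EI) + L₂/(3EI) = 4.833/EI.
Compatibility: M_B·(L₁+L₂)/(3EI) = θ_0, giving M_B = 178.6 kN·m (hogging).
Span AB, ΣM about A with M_B applied at B: R_B^{AB}·9 = 567 + 178.6, so R_B^{AB} = 82.84 kN and R_A = 189 − 82.84 = 106.2 kN.
Span BC, ΣM about C: R_B^{BC}·5.5 = 347.6 + 178.6, so R_B^{BC} = 95.66 kN and R_C = 158 − 95.66 = 62.34 kN.
R_B = 82.84 + 95.66 = 178.5 kN.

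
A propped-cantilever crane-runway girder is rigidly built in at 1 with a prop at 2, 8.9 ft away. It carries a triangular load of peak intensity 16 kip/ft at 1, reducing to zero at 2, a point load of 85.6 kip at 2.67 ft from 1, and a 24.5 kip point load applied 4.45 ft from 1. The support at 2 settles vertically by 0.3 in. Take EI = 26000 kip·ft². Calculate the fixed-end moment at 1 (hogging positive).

M_1 = 286 kip·ft

Take the reaction at 2 as the redundant and release it; the primary structure is a cantilever fixed at 1.
Downward deflection at the released point 2 due to the loads:
  triangular load, peak 16 at the fixed end: w₀L⁴/(30EI) = 3346/EI
  point load 85.6 at a = 2.67: Pa²(3L − a)/(6EI) = 2444/EI
  point load 24.5 at a = 4.45: Pa²(3L − a)/(6EI) = 1799/EI
  δ_0 = 7589/EI
Flexibility coefficient — unit upward force at 2: δ_{22} = L³/(3EI) = 235/EI.
With EI = 26000 kip·ft²: δ_0 = 0.2919 ft and δ_{22} = 0.009038 ft/kip.
Compatibility — the beam at 2 must follow the support down by 0.025 ft: δ_0 − R_2·δ_{22} = 0.025, so R_2 = (0.2919 − 0.025)/0.009038 = 29.53 kip.
Moment equilibrium about 1: M_1 = Σ(load moments about 1) − R_2·L = 548.8 − 29.53×8.9 = 286 kip·ft.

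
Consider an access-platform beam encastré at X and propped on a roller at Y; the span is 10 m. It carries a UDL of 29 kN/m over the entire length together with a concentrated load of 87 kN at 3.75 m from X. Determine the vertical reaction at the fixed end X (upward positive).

R_X = 252.2 kN

Take the reaction at Y as the redundant and release it; the primary structure is a cantilever fixed at X.
Primary-structure tip deflection at Y by superposition:
  UDL 29: wL⁴/(8EI) = 36250/EI
  point load 87 at a = 3.75: Pa²(3L − a)/(6EI) = 5353/EI
  δ_0 = 41603/EI
Flexibility coefficient — unit upward force at Y: δ_{YY} = L³/(3EI) = 333.3/EI.
Compatibility at Y: δ_0 − R_Y·δ_{YY} = 0, so R_Y = 41603/333.3 = 124.8 kN.
Vertical equilibrium: R_X = ΣP − R_Y = 377 − 124.8 = 252.2 kN.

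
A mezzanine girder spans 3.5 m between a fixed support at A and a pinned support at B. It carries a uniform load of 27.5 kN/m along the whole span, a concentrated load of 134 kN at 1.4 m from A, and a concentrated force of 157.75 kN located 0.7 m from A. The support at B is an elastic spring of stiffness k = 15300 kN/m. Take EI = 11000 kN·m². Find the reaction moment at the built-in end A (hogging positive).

M_A = 223.9 kN·m

Take the reaction at B as the redundant and release it; the primary structure is a cantilever fixed at A.
Downward deflection at the released point B due to the loads:
  UDL 27.5: wL⁴/(8EI) = 515.8/EI
  point load 134 at a = 1.4: Pa²(3L − a)/(6EI) = 398.3/EI
  point load 157.75 at a = 0.7: Pa²(3L − a)/(6EI) = 126.3/EI
  δ_0 = 1040/EI
Flexibility coefficient — unit upward force at B: δ_{BB} = L³/(3EI) = 14.29/EI.
With EI = 11000 kN·m²: δ_0 = 0.094585 m and δ_{BB} = 0.001299 m/kN.
Compatibility — the spring shortens by R_B/k under the reaction it provides: δ_0 − R_B·δ_{BB} = R_B/k. With 1/k = 0.000065 m/kN, R_B = δ_0 / (δ_{BB} + 1/k) = 0.094585 / (0.001299 + 0.000065) = 69.31 kN.
Moment equilibrium about A: M_A = Σ(load moments about A) − R_B·L = 466.5 − 69.31×3.5 = 223.9 kN·m.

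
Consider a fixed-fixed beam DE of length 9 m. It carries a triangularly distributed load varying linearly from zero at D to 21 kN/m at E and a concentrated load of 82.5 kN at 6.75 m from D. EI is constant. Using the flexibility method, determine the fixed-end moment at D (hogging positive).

M_D = 91.5 kN·m

Take the two fixed-end moments M_D, M_E as redundants; the released structure is the simple span DE.
Simple-span end rotations at D and E under the given loads:
  at D: triangular load, peak 21: 7w₀L³/(360EI) = 297.7/EI
  at E: triangular load, peak 21: w₀L³/(45EI) = 340.2/EI
  at D: point load 82.5 at a = 6.75: Pab(L + b)/(6LEI) = 261/EI
  at E: point load 82.5 at a = 6.75: Pab(L + a)/(6LEI) = 365.4/EI
  θ_D0 = 558.7/EI,  θ_E0 = 705.6/EI
Flexibility coefficients: a unit moment at one end gives L/(3EI) there and L/(6EI) at the far end, so f₁₁ = f₂₂ = 3/EI and f₁₂ = f₂₁ = 1.5/EI.
Compatibility — zero rotation at each built-in end:
  3 M_D + 1.5 M_E = 558.7
  1.5 M_D + 3 M_E = 705.6
Solving the pair gives M_D = 91.5 kN·m and M_E = 189.5 kN·m (hogging).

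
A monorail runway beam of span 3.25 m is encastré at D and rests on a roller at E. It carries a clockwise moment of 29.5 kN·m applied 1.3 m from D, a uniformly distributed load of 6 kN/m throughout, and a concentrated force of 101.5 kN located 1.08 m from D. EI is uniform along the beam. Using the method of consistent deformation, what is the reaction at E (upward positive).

R_E = 30.98 kN

Choose R_E as the redundant. The primary structure is the cantilever fixed at D.
Primary-structure tip deflection at E by superposition:
  clockwise couple 29.5 at a = 1.3: M₀a(2L − a)/(2EI) = 99.71/EI
  UDL 6: wL⁴/(8EI) = 83.67/EI
  point load 101.5 at a = 1.08: Pa²(3L − a)/(6EI) = 171.1/EI
  δ_0 = 354.5/EI
Tip deflection under a unit load at E: L³/(3EI) = 11.44/EI.
Compatibility at E: δ_0 − R_E·δ_{EE} = 0, so R_E = 354.5/11.44 = 30.98 kN.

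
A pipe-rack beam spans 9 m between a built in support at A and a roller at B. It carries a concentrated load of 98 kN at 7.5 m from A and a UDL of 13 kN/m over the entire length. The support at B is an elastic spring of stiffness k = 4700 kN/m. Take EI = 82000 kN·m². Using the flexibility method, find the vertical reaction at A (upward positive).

R_A = 105.3 kN

Take the reaction at B as the redundant and release it; the primary structure is a cantilever fixed at A.
Deflection at B on the released cantilever, summing each load's contribution:
  point load 98 at a = 7.5: Pa²(3L − a)/(6EI) = 17916/EI
  UDL 13: wL⁴/(8EI) = 10662/EI
  δ_0 = 28577/EI
Tip deflection under a unit load at B: L³/(3EI) = 243/EI.
With EI = 82000 kN·m²: δ_0 = 0.3485 m and δ_{BB} = 0.002963 m/kN.
Compatibility — the spring shortens by R_B/k under the reaction it provides: δ_0 − R_B·δ_{BB} = R_B/k. With 1/k = 0.000213 m/kN, R_B = δ_0 / (δ_{BB} + 1/k) = 0.3485 / (0.002963 + 0.000213) = 109.7 kN.
Vertical equilibrium: R_A = ΣP − R_B = 215 − 109.7 = 105.3 kN.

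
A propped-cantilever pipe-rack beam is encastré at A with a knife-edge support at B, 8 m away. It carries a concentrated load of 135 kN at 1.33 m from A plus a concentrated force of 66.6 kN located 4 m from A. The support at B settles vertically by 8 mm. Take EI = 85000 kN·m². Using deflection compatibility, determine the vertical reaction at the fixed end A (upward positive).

R_A = 179.5 kN

Remove the prop at B; the released (primary) structure is a cantilever built in at A.
Downward deflection at the released point B due to the loads:
  point load 135 at a = 1.33: Pa²(3L − a)/(6EI) = 902.3/EI
  point load 66.6 at a = 4: Pa²(3L − a)/(6EI) = 3552/EI
  δ_0 = 4454/EI
Tip deflection under a unit load at B: L³/(3EI) = 170.7/EI.
With EI = 85000 kN·m²: δ_0 = 0.052403 m and δ_{BB} = 0.002008 m/kN.
Compatibility — the beam at B must follow the support down by 0.008 m: δ_0 − R_B·δ_{BB} = 0.008, so R_B = (0.052403 − 0.008)/0.002008 = 22.11 kN.
Vertical equilibrium: R_A = ΣP − R_B = 201.6 − 22.11 = 179.5 kN.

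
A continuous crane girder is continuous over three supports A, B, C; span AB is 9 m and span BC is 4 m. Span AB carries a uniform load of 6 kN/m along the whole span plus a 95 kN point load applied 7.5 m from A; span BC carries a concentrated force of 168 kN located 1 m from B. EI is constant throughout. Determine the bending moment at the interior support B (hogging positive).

M_B = 151.3 kN·m

Insert a hinge at B; M_B is the redundant, and each span becomes simply supported.
End slopes at the hinge B, treating each span as simply supported:
  span AB: UDL 6: wL³/(24EI) = 182.2/EI
  span AB: point load 95 at a = 7.5: Pab(L + a)/(6LEI) = 326.6/EI
  span BC: point load 168 at a = 1: Pab(L + b)/(6LEI) = 147/EI
  relative rotation θ_0 = (508.8 + 147)/EI = 655.8/EI
A unit hogging moment at B produces rotation L₁/(3EI) + L₂/(3EI) = 4.333/EI.
Slope continuity at B: θ_0 = M_B·4.333/EI, so M_B = 655.8/4.333 = 151.3 kN·m (hogging).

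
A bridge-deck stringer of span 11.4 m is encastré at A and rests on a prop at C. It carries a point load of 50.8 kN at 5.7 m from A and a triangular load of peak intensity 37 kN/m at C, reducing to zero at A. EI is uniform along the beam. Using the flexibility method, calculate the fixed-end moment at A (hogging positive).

M_A = 389.1 kN·m

Choose R_C as the redundant. The primary structure is the cantilever fixed at A.
Free-end deflection of the primary structure under the applied loading (downward +):
  point load 50.8 at a = 5.7: Pa²(3L − a)/(6EI) = 7840/EI
  triangular load, peak 37 at the free end: 11w₀L⁴/(120EI) = 57284/EI
  δ_0 = 65124/EI
Tip deflection under a unit load at C: L³/(3EI) = 493.8/EI.
Compatibility at C: δ_0 − R_C·δ_{CC} = 0, so R_C = 65124/493.8 = 131.9 kN.
Moment equilibrium about A: M_A = Σ(load moments about A) − R_C·L = 1892 − 131.9×11.4 = 389.1 kN·m.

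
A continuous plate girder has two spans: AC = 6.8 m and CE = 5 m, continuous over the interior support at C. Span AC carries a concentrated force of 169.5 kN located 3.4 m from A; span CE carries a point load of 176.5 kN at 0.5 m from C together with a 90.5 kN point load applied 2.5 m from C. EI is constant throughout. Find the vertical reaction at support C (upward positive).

Insert a hinge at C; M_C is the redundant, and each span becomes simply supported.
End slopes at the hinge C, treating each span as simply supported:
  span AC: point load 169.5 at a = 3.4: Pab(L + a)/(6LEI) = 489.9/EI
  span CE: point load 176.5 at a = 0.5: Pab(L + b)/(6LEI) = 125.8/EI
  span CE: point load 90.5 at a = 2.5: Pab(L + b)/(6LEI) = 141.4/EI
  relative rotation θ_0 = (489.9 + 267.2)/EI = 757/EI
A unit hogging moment at C produces rotation L₁/(3EI) + L₂/(3EI) = 3.933/EI.
Slope continuity at C: θ_0 = M_C·3.933/EI, so M_C = 757/3.933 = 192.5 kN·m (hogging).
Span AC, ΣM about A with M_C applied at C: R_C^{AC}·6.8 = 576.3 + 192.5, so R_C^{AC} = 113.1 kN and R_A = 169.5 − 113.1 = 56.45 kN.
Span CE, ΣM about E: R_C^{CE}·5 = 1020 + 192.5, so R_C^{CE} = 242.6 kN and R_E = 267 − 242.6 = 24.41 kN.
R_C = 113.1 + 242.6 = 355.6 kN.

R_C = 355.6 kN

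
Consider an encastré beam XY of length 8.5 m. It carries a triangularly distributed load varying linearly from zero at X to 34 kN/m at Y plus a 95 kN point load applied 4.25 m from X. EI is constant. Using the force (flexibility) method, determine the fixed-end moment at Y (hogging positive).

Take the two fixed-end moments M_X, M_Y as redundants; the released structure is the simple span XY.
End rotations of the released simple span under the applied load (×1/EI):
  at X: triangular load, peak 34: 7w₀L³/(360EI) = 406/EI
  at Y: triangular load, peak 34: w₀L³/(45EI) = 464/EI
  at X: point load 95 at a = 4.25: Pab(L + b)/(6LEI) = 429/EI
  at Y: point load 95 at a = 4.25: Pab(L + a)/(6LEI) = 429/EI
  θ_X0 = 835/EI,  θ_Y0 = 893/EI
Flexibility coefficients: a unit moment at one end gives L/(3EI) there and L/(6EI) at the far end, so f₁₁ = f₂₂ = 2.833/EI and f₁₂ = f₂₁ = 1.417/EI.
Compatibility — zero rotation at each built-in end:
  2.833 M_X + 1.417 M_Y = 835
  1.417 M_X + 2.833 M_Y = 893
Solving the pair gives M_X = 182.8 kN·m and M_Y = 223.8 kN·m (hogging).

M_Y = 223.8 kN·m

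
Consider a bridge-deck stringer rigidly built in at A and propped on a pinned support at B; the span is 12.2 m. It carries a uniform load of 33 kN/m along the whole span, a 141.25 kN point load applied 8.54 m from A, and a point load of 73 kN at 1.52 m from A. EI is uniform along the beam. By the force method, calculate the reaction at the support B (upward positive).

R_B = 232.2 kN

Remove the prop at B; the released (primary) structure is a cantilever built in at A.
Free-end deflection of the primary structure under the applied loading (downward +):
  UDL 33: wL⁴/(8EI) = 91383/EI
  point load 141.25 at a = 8.54: Pa²(3L − a)/(6EI) = 48177/EI
  point load 73 at a = 1.52: Pa²(3L − a)/(6EI) = 986.1/EI
  δ_0 = 140546/EI
Tip deflection under a unit load at B: L³/(3EI) = 605.3/EI.
Compatibility at B: δ_0 − R_B·δ_{BB} = 0, so R_B = 140546/605.3 = 232.2 kN.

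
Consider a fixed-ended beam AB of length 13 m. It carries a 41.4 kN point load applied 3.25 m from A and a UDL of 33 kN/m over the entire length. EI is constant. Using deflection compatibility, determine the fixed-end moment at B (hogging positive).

Take the two fixed-end moments M_A, M_B as redundants; the released structure is the simple span AB.
End rotations of the released simple span under the applied load (×1/EI):
  at A: point load 41.4 at a = 3.25: Pab(L + b)/(6LEI) = 382.6/EI
  at B: point load 41.4 at a = 3.25: Pab(L + a)/(6LEI) = 273.3/EI
  at A: UDL 33: wL³/(24EI) = 3021/EI
  at B: UDL 33: wL³/(24EI) = 3021/EI
  θ_A0 = 3404/EI,  θ_B0 = 3294/EI
Flexibility coefficients: a unit moment at one end gives L/(3EI) there and L/(6EI) at the far end, so f₁₁ = f₂₂ = 4.333/EI and f₁₂ = f₂₁ = 2.167/EI.
Compatibility — zero rotation at each built-in end:
  4.333 M_A + 2.167 M_B = 3404
  2.167 M_A + 4.333 M_B = 3294
Solving the pair gives M_A = 540.4 kN·m and M_B = 490 kN·m (hogging).

M_B = 490 kN·m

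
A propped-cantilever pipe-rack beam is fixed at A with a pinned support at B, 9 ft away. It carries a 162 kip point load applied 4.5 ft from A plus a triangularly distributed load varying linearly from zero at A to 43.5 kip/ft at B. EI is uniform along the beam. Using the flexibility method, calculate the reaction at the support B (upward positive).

Take the reaction at B as the redundant and release it; the primary structure is a cantilever fixed at A.
Deflection at B on the released cantilever, summing each load's contribution:
  point load 162 at a = 4.5: Pa²(3L − a)/(6EI) = 12302/EI
  triangular load, peak 43.5 at the free end: 11w₀L⁴/(120EI) = 26162/EI
  δ_0 = 38464/EI
Flexibility coefficient — unit upward force at B: δ_{BB} = L³/(3EI) = 243/EI.
The prop prevents deflection at B: R_B = δ_0/δ_{BB} = 38464/243 = 158.3 kip.

R_B = 158.3 kip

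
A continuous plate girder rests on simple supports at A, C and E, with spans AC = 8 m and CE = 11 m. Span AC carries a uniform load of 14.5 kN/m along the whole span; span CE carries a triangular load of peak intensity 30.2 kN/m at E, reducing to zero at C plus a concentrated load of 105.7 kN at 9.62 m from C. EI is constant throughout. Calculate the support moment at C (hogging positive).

M_C = 213.8 kN·m

Insert a hinge at C; M_C is the redundant, and each span becomes simply supported.
End slopes at the hinge C, treating each span as simply supported:
  span AC: UDL 14.5: wL³/(24EI) = 309.3/EI
  span CE: triangular load, peak 30.2: 7w₀L³/(360EI) = 781.6/EI
  span CE: point load 105.7 at a = 9.62: Pab(L + b)/(6LEI) = 263.2/EI
  relative rotation θ_0 = (309.3 + 1045)/EI = 1354/EI
A unit hogging moment at C produces rotation L₁/(3EI) + L₂/(3EI) = 6.333/EI.
Slope continuity at C: θ_0 = M_C·6.333/EI, so M_C = 1354/6.333 = 213.8 kN·m (hogging).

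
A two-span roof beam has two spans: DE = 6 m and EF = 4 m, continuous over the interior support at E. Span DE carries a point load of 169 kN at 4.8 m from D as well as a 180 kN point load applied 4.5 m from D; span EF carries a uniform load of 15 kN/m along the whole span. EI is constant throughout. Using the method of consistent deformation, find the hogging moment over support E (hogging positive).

Insert a hinge at E; M_E is the redundant, and each span becomes simply supported.
Discontinuity in slope at E on the released structure — sum the simple-span end rotations:
  span DE: point load 169 at a = 4.8: Pab(L + a)/(6LEI) = 292/EI
  span DE: point load 180 at a = 4.5: Pab(L + a)/(6LEI) = 354.4/EI
  span EF: UDL 15: wL³/(24EI) = 40/EI
  relative rotation θ_0 = (646.4 + 40)/EI = 686.4/EI
A unit hogging moment at E produces rotation L₁/(3EI) + L₂/(3EI) = 3.333/EI.
Compatibility: M_E·(L₁+L₂)/(3EI) = θ_0, giving M_E = 205.9 kN·m (hogging).

M_E = 205.9 kN·m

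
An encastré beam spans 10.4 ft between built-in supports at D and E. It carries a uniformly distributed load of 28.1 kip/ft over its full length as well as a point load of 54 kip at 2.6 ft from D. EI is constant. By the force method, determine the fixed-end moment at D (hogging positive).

M_D = 332.2 kip·ft

Release both end moments; the primary structure is a simply-supported span DE with redundants M_D and M_E.
End rotations of the released simple span under the applied load (×1/EI):
  at D: UDL 28.1: wL³/(24EI) = 1317/EI
  at E: UDL 28.1: wL³/(24EI) = 1317/EI
  at D: point load 54 at a = 2.6: Pab(L + b)/(6LEI) = 319.4/EI
  at E: point load 54 at a = 2.6: Pab(L + a)/(6LEI) = 228.2/EI
  θ_D0 = 1636/EI,  θ_E0 = 1545/EI
Flexibility coefficients: a unit moment at one end gives L/(3EI) there and L/(6EI) at the far end, so f₁₁ = f₂₂ = 3.467/EI and f₁₂ = f₂₁ = 1.733/EI.
Compatibility — zero rotation at each built-in end:
  3.467 M_D + 1.733 M_E = 1636
  1.733 M_D + 3.467 M_E = 1545
Solving the pair gives M_D = 332.2 kip·ft and M_E = 279.6 kip·ft (hogging).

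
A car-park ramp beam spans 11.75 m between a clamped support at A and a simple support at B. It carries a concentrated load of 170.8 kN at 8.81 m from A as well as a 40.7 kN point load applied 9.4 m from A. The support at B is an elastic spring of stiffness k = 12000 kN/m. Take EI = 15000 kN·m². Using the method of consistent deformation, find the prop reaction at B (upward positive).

R_B = 136.4 kN

Choose R_B as the redundant. The primary structure is the cantilever fixed at A.
Free-end deflection of the primary structure under the applied loading (downward +):
  point load 170.8 at a = 8.81: Pa²(3L − a)/(6EI) = 58418/EI
  point load 40.7 at a = 9.4: Pa²(3L − a)/(6EI) = 15494/EI
  δ_0 = 73912/EI
Tip deflection under a unit load at B: L³/(3EI) = 540.7/EI.
With EI = 15000 kN·m²: δ_0 = 4.9275 m and δ_{BB} = 0.03605 m/kN.
Compatibility — the spring shortens by R_B/k under the reaction it provides: δ_0 − R_B·δ_{BB} = R_B/k. With 1/k = 0.000083 m/kN, R_B = δ_0 / (δ_{BB} + 1/k) = 4.9275 / (0.03605 + 0.000083) = 136.4 kN.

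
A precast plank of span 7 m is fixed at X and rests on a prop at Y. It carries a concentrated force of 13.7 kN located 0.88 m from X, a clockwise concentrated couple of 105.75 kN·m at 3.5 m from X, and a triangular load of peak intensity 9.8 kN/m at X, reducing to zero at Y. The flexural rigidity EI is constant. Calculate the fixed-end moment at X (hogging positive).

M_X = 28.67 kN·m

Release the roller at Y. Primary structure: cantilever fixed at X.
Downward deflection at the released point Y due to the loads:
  point load 13.7 at a = 0.88: Pa²(3L − a)/(6EI) = 35.58/EI
  clockwise couple 105.75 at a = 3.5: M₀a(2L − a)/(2EI) = 1943/EI
  triangular load, peak 9.8 at the fixed end: w₀L⁴/(30EI) = 784.3/EI
  δ_0 = 2763/EI
Flexibility coefficient — unit upward force at Y: δ_{YY} = L³/(3EI) = 114.3/EI.
The prop prevents deflection at Y: R_Y = δ_0/δ_{YY} = 2763/114.3 = 24.17 kN.
Moment equilibrium about X: M_X = Σ(load moments about X) − R_Y·L = 197.8 − 24.17×7 = 28.67 kN·m.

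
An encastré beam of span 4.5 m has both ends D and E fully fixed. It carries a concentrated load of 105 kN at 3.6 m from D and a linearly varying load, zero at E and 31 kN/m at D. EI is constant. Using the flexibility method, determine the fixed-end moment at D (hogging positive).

M_D = 46.51 kN·m

Take the two fixed-end moments M_D, M_E as redundants; the released structure is the simple span DE.
End rotations of the released simple span under the applied load (×1/EI):
  at D: point load 105 at a = 3.6: Pab(L + b)/(6LEI) = 68.04/EI
  at E: point load 105 at a = 3.6: Pab(L + a)/(6LEI) = 102.1/EI
  at D: triangular load, peak 31: w₀L³/(45EI) = 62.77/EI
  at E: triangular load, peak 31: 7w₀L³/(360EI) = 54.93/EI
  θ_D0 = 130.8/EI,  θ_E0 = 157/EI
Flexibility coefficients: a unit moment at one end gives L/(3EI) there and L/(6EI) at the far end, so f₁₁ = f₂₂ = 1.5/EI and f₁₂ = f₂₁ = 0.75/EI.
Compatibility — zero rotation at each built-in end:
  1.5 M_D + 0.75 M_E = 130.8
  0.75 M_D + 1.5 M_E = 157
Solving the pair gives M_D = 46.51 kN·m and M_E = 81.41 kN·m (hogging).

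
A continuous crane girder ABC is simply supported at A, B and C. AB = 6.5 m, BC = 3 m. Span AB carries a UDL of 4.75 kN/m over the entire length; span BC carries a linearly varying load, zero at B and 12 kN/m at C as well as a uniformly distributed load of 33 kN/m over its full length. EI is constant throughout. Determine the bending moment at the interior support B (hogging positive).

M_B = 30.88 kN·m

Insert a hinge at B; M_B is the redundant, and each span becomes simply supported.
Rotations at B on the released spans (each span's end-slope, ×1/EI):
  span AB: UDL 4.75: wL³/(24EI) = 54.35/EI
  span BC: triangular load, peak 12: 7w₀L³/(360EI) = 6.3/EI
  span BC: UDL 33: wL³/(24EI) = 37.12/EI
  relative rotation θ_0 = (54.35 + 43.42)/EI = 97.78/EI
A unit hogging moment at B produces rotation L₁/(3EI) + L₂/(3EI) = 3.167/EI.
Slope continuity at B: θ_0 = M_B·3.167/EI, so M_B = 97.78/3.167 = 30.88 kN·m (hogging).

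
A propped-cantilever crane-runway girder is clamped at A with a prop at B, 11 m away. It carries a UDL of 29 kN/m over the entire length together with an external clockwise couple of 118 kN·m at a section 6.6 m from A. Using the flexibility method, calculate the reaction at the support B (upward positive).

Remove the prop at B; the released (primary) structure is a cantilever built in at A.
Free-end deflection of the primary structure under the applied loading (downward +):
  UDL 29: wL⁴/(8EI) = 53074/EI
  clockwise couple 118 at a = 6.6: M₀a(2L − a)/(2EI) = 5997/EI
  δ_0 = 59070/EI
Flexibility coefficient — unit upward force at B: δ_{BB} = L³/(3EI) = 443.7/EI.
Compatibility at B: δ_0 − R_B·δ_{BB} = 0, so R_B = 59070/443.7 = 133.1 kN.

R_B = 133.1 kN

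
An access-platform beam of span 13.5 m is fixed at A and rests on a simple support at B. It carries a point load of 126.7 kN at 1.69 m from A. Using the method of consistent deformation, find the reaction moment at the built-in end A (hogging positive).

M_A = 175.6 kN·m

Remove the prop at B; the released (primary) structure is a cantilever built in at A.
Primary-structure tip deflection at B by superposition:
  point load 126.7 at a = 1.69: Pa²(3L − a)/(6EI) = 2341/EI
Flexibility coefficient — unit upward force at B: δ_{BB} = L³/(3EI) = 820.1/EI.
Compatibility at B: δ_0 − R_B·δ_{BB} = 0, so R_B = 2341/820.1 = 2.854 kN.
Moment equilibrium about A: M_A = Σ(load moments about A) − R_B·L = 214.1 − 2.854×13.5 = 175.6 kN·m.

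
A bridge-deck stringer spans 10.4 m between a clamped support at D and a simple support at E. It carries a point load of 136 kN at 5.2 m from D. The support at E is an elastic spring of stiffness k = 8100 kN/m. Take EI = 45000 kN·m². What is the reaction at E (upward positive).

Remove the prop at E; the released (primary) structure is a cantilever built in at D.
Primary-structure tip deflection at E by superposition:
  point load 136 at a = 5.2: Pa²(3L − a)/(6EI) = 15936/EI
Tip deflection under a unit load at E: L³/(3EI) = 375/EI.
With EI = 45000 kN·m²: δ_0 = 0.35412 m and δ_{EE} = 0.008332 m/kN.
Compatibility — the spring shortens by R_E/k under the reaction it provides: δ_0 − R_E·δ_{EE} = R_E/k. With 1/k = 0.000123 m/kN, R_E = δ_0 / (δ_{EE} + 1/k) = 0.35412 / (0.008332 + 0.000123) = 41.88 kN.

R_E = 41.88 kN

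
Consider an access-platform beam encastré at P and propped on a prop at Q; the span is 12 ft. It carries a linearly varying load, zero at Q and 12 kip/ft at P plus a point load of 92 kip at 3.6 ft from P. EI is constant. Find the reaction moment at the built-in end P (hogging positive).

M_P = 312.3 kip·ft

Remove the prop at Q; the released (primary) structure is a cantilever built in at P.
Free-end deflection of the primary structure under the applied loading (downward +):
  triangular load, peak 12 at the fixed end: w₀L⁴/(30EI) = 8294/EI
  point load 92 at a = 3.6: Pa²(3L − a)/(6EI) = 6439/EI
  δ_0 = 14733/EI
Flexibility coefficient — unit upward force at Q: δ_{QQ} = L³/(3EI) = 576/EI.
The prop prevents deflection at Q: R_Q = δ_0/δ_{QQ} = 14733/576 = 25.58 kip.
Moment equilibrium about P: M_P = Σ(load moments about P) − R_Q·L = 619.2 − 25.58×12 = 312.3 kip·ft.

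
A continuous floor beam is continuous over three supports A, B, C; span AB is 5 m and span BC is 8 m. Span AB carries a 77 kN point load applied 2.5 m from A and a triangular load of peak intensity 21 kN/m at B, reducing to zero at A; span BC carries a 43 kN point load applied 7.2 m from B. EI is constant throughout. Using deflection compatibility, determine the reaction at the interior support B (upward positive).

Release continuity at B by inserting a hinge; the redundant is the internal moment M_B. The primary structure is two simply-supported spans AB and BC.
Discontinuity in slope at B on the released structure — sum the simple-span end rotations:
  span AB: point load 77 at a = 2.5: Pab(L + a)/(6LEI) = 120.3/EI
  span AB: triangular load, peak 21: w₀L³/(45EI) = 58.33/EI
  span BC: point load 43 at a = 7.2: Pab(L + b)/(6LEI) = 45.41/EI
  relative rotation θ_0 = (178.6 + 45.41)/EI = 224.1/EI
A unit hogging moment at B produces rotation L₁/(3EI) + L₂/(3EI) = 4.333/EI.
Slope continuity at B: θ_0 = M_B·4.333/EI, so M_B = 224.1/4.333 = 51.7 kN·m (hogging).
Span AB, ΣM about A with M_B applied at B: R_B^{AB}·5 = 367.5 + 51.7, so R_B^{AB} = 83.84 kN and R_A = 129.5 − 83.84 = 45.66 kN.
Span BC, ΣM about C: R_B^{BC}·8 = 34.4 + 51.7, so R_B^{BC} = 10.76 kN and R_C = 43 − 10.76 = 32.24 kN.
R_B = 83.84 + 10.76 = 94.6 kN.

R_B = 94.6 kN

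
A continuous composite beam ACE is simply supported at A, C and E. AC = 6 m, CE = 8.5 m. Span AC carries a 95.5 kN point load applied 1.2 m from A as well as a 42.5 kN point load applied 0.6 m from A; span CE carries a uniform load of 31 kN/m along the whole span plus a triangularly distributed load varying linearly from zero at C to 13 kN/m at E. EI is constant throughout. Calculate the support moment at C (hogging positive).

Take M_C as the redundant. Released structure: two simple spans AC and CE with a hinge at C.
Discontinuity in slope at C on the released structure — sum the simple-span end rotations:
  span AC: point load 95.5 at a = 1.2: Pab(L + a)/(6LEI) = 110/EI
  span AC: point load 42.5 at a = 0.6: Pab(L + a)/(6LEI) = 25.25/EI
  span CE: UDL 31: wL³/(24EI) = 793.2/EI
  span CE: triangular load, peak 13: 7w₀L³/(360EI) = 155.2/EI
  relative rotation θ_0 = (135.3 + 948.5)/EI = 1084/EI
A unit hogging moment at C produces rotation L₁/(3EI) + L₂/(3EI) = 4.833/EI.
Compatibility: M_C·(L₁+L₂)/(3EI) = θ_0, giving M_C = 224.2 kN·m (hogging).

M_C = 224.2 kN·m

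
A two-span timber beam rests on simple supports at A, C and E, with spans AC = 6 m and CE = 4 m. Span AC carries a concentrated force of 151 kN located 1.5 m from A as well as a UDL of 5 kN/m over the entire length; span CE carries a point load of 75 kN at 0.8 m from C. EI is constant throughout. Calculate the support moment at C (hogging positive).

Insert a hinge at C; M_C is the redundant, and each span becomes simply supported.
End slopes at the hinge C, treating each span as simply supported:
  span AC: point load 151 at a = 1.5: Pab(L + a)/(6LEI) = 212.3/EI
  span AC: UDL 5: wL³/(24EI) = 45/EI
  span CE: point load 75 at a = 0.8: Pab(L + b)/(6LEI) = 57.6/EI
  relative rotation θ_0 = (257.3 + 57.6)/EI = 314.9/EI
A unit hogging moment at C produces rotation L₁/(3EI) + L₂/(3EI) = 3.333/EI.
Compatibility: M_C·(L₁+L₂)/(3EI) = θ_0, giving M_C = 94.48 kN·m (hogging).

M_C = 94.48 kN·m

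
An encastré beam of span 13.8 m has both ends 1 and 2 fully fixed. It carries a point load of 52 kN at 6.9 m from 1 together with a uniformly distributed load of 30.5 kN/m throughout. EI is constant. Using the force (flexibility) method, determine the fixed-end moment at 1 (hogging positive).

Release both end moments; the primary structure is a simply-supported span 12 with redundants M_1 and M_2.
Simple-span end rotations at 1 and 2 under the given loads:
  at 1: point load 52 at a = 6.9: Pab(L + b)/(6LEI) = 618.9/EI
  at 2: point load 52 at a = 6.9: Pab(L + a)/(6LEI) = 618.9/EI
  at 1: UDL 30.5: wL³/(24EI) = 3340/EI
  at 2: UDL 30.5: wL³/(24EI) = 3340/EI
  θ_10 = 3959/EI,  θ_20 = 3959/EI
Flexibility coefficients: a unit moment at one end gives L/(3EI) there and L/(6EI) at the far end, so f₁₁ = f₂₂ = 4.6/EI and f₁₂ = f₂₁ = 2.3/EI.
Compatibility — zero rotation at each built-in end:
  4.6 M_1 + 2.3 M_2 = 3959
  2.3 M_1 + 4.6 M_2 = 3959
Solving the pair gives M_1 = 573.7 kN·m and M_2 = 573.7 kN·m (hogging).

M_1 = 573.7 kN·m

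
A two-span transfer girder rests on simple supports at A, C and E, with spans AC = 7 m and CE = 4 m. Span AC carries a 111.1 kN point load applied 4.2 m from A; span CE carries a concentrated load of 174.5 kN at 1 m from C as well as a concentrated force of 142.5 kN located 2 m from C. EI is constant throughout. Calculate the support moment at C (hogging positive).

M_C = 175.5 kN·m

Take M_C as the redundant. Released structure: two simple spans AC and CE with a hinge at C.
Rotations at C on the released spans (each span's end-slope, ×1/EI):
  span AC: point load 111.1 at a = 4.2: Pab(L + a)/(6LEI) = 348.4/EI
  span CE: point load 174.5 at a = 1: Pab(L + b)/(6LEI) = 152.7/EI
  span CE: point load 142.5 at a = 2: Pab(L + b)/(6LEI) = 142.5/EI
  relative rotation θ_0 = (348.4 + 295.2)/EI = 643.6/EI
A unit hogging moment at C produces rotation L₁/(3EI) + L₂/(3EI) = 3.667/EI.
Compatibility: M_C·(L₁+L₂)/(3EI) = θ_0, giving M_C = 175.5 kN·m (hogging).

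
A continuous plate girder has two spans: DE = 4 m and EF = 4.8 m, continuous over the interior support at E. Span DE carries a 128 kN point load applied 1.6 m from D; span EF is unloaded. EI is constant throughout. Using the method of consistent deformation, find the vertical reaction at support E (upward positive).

R_E = 69.12 kN

Insert a hinge at E; M_E is the redundant, and each span becomes simply supported.
Rotations at E on the released spans (each span's end-slope, ×1/EI):
  span DE: point load 128 at a = 1.6: Pab(L + a)/(6LEI) = 114.7/EI
  relative rotation θ_0 = (114.7 + 0)/EI = 114.7/EI
A unit hogging moment at E produces rotation L₁/(3EI) + L₂/(3EI) = 2.933/EI.
Compatibility: M_E·(L₁+L₂)/(3EI) = θ_0, giving M_E = 39.1 kN·m (hogging).
Span DE, ΣM about D with M_E applied at E: R_E^{DE}·4 = 204.8 + 39.1, so R_E^{DE} = 60.97 kN and R_D = 128 − 60.97 = 67.03 kN.
Span EF, ΣM about F: R_E^{EF}·4.8 = 0 + 39.1, so R_E^{EF} = 8.145 kN and R_F = 0 − 8.145 = -8.145 kN.
R_E = 60.97 + 8.145 = 69.12 kN.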